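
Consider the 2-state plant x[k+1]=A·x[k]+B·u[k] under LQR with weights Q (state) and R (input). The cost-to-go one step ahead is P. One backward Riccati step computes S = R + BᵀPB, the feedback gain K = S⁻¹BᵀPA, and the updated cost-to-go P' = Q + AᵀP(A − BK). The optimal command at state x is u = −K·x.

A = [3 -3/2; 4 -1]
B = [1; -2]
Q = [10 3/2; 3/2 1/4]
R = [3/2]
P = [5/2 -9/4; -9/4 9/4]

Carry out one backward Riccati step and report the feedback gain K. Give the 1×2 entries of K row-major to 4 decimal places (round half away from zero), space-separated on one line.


-0.2727 -0.1705

BᵀP = [7.0000 -6.7500]
S = R + BᵀPB = [3/2] + [20.5000] = [22.0000]
BᵀPA = [-6.0000 -3.7500]
K = S⁻¹·BᵀPA = [-0.2727 -0.1705]
A−BK = [3.2727 -1.3295; 3.4545 -1.3409]
AᵀP(A−BK) = [2.8636 -1.0227; -1.0227 0.4858]
P' = Q + AᵀP(A−BK) = [12.8636 0.4773; 0.4773 0.7358]
tr(P') = 13.5994


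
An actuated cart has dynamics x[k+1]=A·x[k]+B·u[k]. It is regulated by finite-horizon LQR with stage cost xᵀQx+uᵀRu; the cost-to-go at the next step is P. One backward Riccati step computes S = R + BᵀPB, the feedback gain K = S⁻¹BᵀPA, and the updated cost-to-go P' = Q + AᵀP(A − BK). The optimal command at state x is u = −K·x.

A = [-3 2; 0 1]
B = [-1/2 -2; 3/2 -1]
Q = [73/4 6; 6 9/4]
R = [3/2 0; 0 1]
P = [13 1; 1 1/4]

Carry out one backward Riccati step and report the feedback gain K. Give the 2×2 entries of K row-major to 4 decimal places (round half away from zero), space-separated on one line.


0.3337 -0.0875 1.3558 -0.9671

BᵀP = [-5.0000 -0.1250; -27.0000 -2.2500]
S = R + BᵀPB = [3/2 0; 0 1] + [2.3125 10.1250; 10.1250 56.2500] = [3.8125 10.1250; 10.1250 57.2500]
BᵀPA = [15.0000 -10.1250; 81.0000 -56.2500]
K = S⁻¹·BᵀPA = [0.3337 -0.0875; 1.3558 -0.9671]
A−BK = [-0.1215 0.0221; 0.8553 0.1641]
AᵀP(A−BK) = [2.1722 -1.3558; -1.3558 0.9671]
P' = Q + AᵀP(A−BK) = [20.4222 4.6442; 4.6442 3.2171]
tr(P') = 23.6393


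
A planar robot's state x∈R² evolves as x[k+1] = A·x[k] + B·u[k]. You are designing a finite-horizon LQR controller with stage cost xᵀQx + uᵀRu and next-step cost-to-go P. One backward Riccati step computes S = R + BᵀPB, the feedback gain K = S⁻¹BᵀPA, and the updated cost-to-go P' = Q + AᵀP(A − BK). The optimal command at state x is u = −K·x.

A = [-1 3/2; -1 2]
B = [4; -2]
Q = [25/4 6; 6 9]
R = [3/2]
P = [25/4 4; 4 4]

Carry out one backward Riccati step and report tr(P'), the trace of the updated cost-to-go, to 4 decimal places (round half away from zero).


43.6887

BᵀP = [17.0000 8.0000]
S = R + BᵀPB = [3/2] + [52.0000] = [53.5000]
BᵀPA = [-25.0000 41.5000]
K = S⁻¹·BᵀPA = [-0.4673 0.7757]
A−BK = [0.8692 -1.6028; -1.9346 3.5514]
AᵀP(A−BK) = [6.5678 -11.9825; -11.9825 21.8709]
P' = Q + AᵀP(A−BK) = [12.8178 -5.9825; -5.9825 30.8709]
tr(P') = 43.6887


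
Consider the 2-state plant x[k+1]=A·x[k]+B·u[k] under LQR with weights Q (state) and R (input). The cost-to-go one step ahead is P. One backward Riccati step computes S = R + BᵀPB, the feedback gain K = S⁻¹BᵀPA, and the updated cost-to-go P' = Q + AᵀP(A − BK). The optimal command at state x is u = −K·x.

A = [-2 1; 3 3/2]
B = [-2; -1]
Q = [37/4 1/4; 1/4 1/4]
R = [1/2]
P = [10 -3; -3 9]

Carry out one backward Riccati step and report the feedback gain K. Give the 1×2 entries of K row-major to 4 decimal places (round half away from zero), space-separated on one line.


BᵀP = [-17.0000 -3.0000]
S = R + BᵀPB = [1/2] + [37.0000] = [37.5000]
BᵀPA = [25.0000 -21.5000]
K = S⁻¹·BᵀPA = [0.6667 -0.5733]
A−BK = [-0.6667 -0.1467; 3.6667 0.9267]
AᵀP(A−BK) = [140.3333 34.8333; 34.8333 8.9233]
P' = Q + AᵀP(A−BK) = [149.5833 35.0833; 35.0833 9.1733]
tr(P') = 158.7567

0.6667 -0.5733


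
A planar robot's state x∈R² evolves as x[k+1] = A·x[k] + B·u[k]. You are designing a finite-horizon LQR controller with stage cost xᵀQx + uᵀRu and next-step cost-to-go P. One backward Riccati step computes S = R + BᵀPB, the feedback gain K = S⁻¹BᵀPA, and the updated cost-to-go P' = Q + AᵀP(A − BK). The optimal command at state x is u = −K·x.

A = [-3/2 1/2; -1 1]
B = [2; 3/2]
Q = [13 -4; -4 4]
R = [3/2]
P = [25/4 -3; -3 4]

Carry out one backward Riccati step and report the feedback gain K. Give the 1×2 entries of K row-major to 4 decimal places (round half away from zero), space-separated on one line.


-0.6857 0.2286

BᵀP = [8.0000 0.0000]
S = R + BᵀPB = [3/2] + [16.0000] = [17.5000]
BᵀPA = [-12.0000 4.0000]
K = S⁻¹·BᵀPA = [-0.6857 0.2286]
A−BK = [-0.1286 0.0429; 0.0286 0.6571]
AᵀP(A−BK) = [0.8339 0.0554; 0.0554 1.6482]
P' = Q + AᵀP(A−BK) = [13.8339 -3.9446; -3.9446 5.6482]
tr(P') = 19.4821


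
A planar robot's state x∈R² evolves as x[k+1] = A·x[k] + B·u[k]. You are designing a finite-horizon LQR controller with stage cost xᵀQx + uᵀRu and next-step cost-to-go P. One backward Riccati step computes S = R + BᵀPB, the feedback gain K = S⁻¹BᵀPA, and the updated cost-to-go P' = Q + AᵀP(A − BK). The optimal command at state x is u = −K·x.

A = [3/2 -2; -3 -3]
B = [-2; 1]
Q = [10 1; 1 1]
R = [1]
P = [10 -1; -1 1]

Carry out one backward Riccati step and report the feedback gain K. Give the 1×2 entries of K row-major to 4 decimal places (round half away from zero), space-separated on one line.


-0.8804 0.7174

BᵀP = [-21.0000 3.0000]
S = R + BᵀPB = [1] + [45.0000] = [46.0000]
BᵀPA = [-40.5000 33.0000]
K = S⁻¹·BᵀPA = [-0.8804 0.7174]
A−BK = [-0.2609 -0.5652; -2.1196 -3.7174]
AᵀP(A−BK) = [4.8424 6.5543; 6.5543 13.3261]
P' = Q + AᵀP(A−BK) = [14.8424 7.5543; 7.5543 14.3261]
tr(P') = 29.1685


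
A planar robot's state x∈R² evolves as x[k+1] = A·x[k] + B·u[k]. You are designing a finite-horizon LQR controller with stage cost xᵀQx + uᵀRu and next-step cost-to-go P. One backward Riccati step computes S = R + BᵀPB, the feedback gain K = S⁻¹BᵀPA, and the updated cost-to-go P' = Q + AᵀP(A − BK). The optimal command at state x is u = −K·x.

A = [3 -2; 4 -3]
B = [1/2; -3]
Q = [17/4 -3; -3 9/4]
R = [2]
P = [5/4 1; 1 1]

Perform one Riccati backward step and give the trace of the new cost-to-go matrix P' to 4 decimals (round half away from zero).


BᵀP = [-2.3750 -2.5000]
S = R + BᵀPB = [2] + [6.3125] = [8.3125]
BᵀPA = [-17.1250 12.2500]
K = S⁻¹·BᵀPA = [-2.0602 1.4737]
A−BK = [4.0301 -2.7368; -2.1805 1.4211]
AᵀP(A−BK) = [15.9699 -11.2632; -11.2632 7.9474]
P' = Q + AᵀP(A−BK) = [20.2199 -14.2632; -14.2632 10.1974]
tr(P') = 30.4173

30.4173


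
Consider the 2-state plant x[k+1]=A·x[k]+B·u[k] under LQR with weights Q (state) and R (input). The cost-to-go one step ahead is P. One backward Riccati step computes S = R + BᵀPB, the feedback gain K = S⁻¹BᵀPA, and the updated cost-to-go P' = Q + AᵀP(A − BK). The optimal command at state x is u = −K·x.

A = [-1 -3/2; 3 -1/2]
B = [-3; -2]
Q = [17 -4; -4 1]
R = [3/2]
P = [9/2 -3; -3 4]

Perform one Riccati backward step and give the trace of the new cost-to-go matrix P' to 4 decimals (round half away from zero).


72.8608

BᵀP = [-7.5000 1.0000]
S = R + BᵀPB = [3/2] + [20.5000] = [22.0000]
BᵀPA = [10.5000 10.7500]
K = S⁻¹·BᵀPA = [0.4773 0.4886]
A−BK = [0.4318 -0.0341; 3.9545 0.4773]
AᵀP(A−BK) = [53.4886 7.6193; 7.6193 1.3722]
P' = Q + AᵀP(A−BK) = [70.4886 3.6193; 3.6193 2.3722]
tr(P') = 72.8608


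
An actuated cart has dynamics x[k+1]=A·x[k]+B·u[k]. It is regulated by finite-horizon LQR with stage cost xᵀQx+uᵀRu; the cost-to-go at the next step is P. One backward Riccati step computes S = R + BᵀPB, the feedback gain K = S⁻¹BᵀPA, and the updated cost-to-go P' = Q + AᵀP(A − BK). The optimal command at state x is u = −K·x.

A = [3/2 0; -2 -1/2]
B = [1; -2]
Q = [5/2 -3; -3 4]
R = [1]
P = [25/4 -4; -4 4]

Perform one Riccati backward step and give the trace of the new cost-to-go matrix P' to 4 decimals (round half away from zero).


8.1895

BᵀP = [14.2500 -12.0000]
S = R + BᵀPB = [1] + [38.2500] = [39.2500]
BᵀPA = [45.3750 6.0000]
K = S⁻¹·BᵀPA = [1.1561 0.1529]
A−BK = [0.3439 -0.1529; 0.3121 -0.1943]
AᵀP(A−BK) = [1.6067 0.0637; 0.0637 0.0828]
P' = Q + AᵀP(A−BK) = [4.1067 -2.9363; -2.9363 4.0828]
tr(P') = 8.1895


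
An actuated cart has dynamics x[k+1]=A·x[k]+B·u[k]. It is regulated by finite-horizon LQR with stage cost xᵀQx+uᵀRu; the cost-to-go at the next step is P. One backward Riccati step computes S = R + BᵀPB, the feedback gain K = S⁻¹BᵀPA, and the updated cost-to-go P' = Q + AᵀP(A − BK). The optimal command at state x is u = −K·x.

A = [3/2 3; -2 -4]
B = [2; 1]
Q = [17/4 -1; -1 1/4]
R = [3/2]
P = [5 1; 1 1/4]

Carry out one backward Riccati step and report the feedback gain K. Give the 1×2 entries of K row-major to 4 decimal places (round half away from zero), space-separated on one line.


0.4660 0.9320

BᵀP = [11.0000 2.2500]
S = R + BᵀPB = [3/2] + [24.2500] = [25.7500]
BᵀPA = [12.0000 24.0000]
K = S⁻¹·BᵀPA = [0.4660 0.9320]
A−BK = [0.5680 1.1359; -2.4660 -4.9320]
AᵀP(A−BK) = [0.6578 1.3155; 1.3155 2.6311]
P' = Q + AᵀP(A−BK) = [4.9078 0.3155; 0.3155 2.8811]
tr(P') = 7.7888


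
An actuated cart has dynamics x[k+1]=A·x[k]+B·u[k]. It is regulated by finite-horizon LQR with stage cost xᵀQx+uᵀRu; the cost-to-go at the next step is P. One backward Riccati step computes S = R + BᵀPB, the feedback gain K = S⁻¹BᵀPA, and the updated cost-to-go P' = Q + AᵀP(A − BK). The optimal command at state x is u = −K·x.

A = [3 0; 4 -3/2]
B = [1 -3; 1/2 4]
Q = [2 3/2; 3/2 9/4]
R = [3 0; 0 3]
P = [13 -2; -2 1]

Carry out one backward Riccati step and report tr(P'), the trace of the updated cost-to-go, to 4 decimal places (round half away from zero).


24.1958

BᵀP = [12.0000 -1.5000; -47.0000 10.0000]
S = R + BᵀPB = [3 0; 0 3] + [11.2500 -42.0000; -42.0000 181.0000] = [14.2500 -42.0000; -42.0000 184.0000]
BᵀPA = [30.0000 2.2500; -101.0000 -15.0000]
K = S⁻¹·BᵀPA = [1.4895 -0.2517; -0.2089 -0.1390]
A−BK = [0.8837 -0.1652; 4.0909 -0.8182]
AᵀP(A−BK) = [19.2142 -3.4851; -3.4851 0.7316]
P' = Q + AᵀP(A−BK) = [21.2142 -1.9851; -1.9851 2.9816]
tr(P') = 24.1958


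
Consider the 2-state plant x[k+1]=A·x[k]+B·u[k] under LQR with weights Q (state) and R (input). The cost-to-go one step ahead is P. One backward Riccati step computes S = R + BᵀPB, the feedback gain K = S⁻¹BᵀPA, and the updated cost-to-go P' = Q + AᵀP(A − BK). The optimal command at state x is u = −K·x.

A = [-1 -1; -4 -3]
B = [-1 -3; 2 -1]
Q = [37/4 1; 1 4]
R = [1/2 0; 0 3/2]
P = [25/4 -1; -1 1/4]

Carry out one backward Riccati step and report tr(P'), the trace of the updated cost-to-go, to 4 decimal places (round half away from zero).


14.7700

BᵀP = [-8.2500 1.5000; -17.7500 2.7500]
S = R + BᵀPB = [1/2 0; 0 3/2] + [11.2500 23.2500; 23.2500 50.5000] = [11.7500 23.2500; 23.2500 52.0000]
BᵀPA = [2.2500 3.7500; 6.7500 9.5000]
K = S⁻¹·BᵀPA = [-0.5670 -0.3673; 0.3833 0.3469]
A−BK = [-0.4170 -0.3265; -2.4827 -1.9184]
AᵀP(A−BK) = [0.9383 0.7347; 0.7347 0.5816]
P' = Q + AᵀP(A−BK) = [10.1883 1.7347; 1.7347 4.5816]
tr(P') = 14.7700


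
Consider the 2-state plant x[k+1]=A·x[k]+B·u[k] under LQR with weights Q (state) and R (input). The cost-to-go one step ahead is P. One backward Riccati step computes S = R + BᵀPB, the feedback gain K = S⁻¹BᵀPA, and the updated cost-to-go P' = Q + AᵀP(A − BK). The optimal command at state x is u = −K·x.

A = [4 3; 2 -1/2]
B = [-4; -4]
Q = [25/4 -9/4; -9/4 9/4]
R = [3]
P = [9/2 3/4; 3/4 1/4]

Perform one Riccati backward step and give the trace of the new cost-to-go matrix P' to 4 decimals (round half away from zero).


BᵀP = [-21.0000 -4.0000]
S = R + BᵀPB = [3] + [100.0000] = [103.0000]
BᵀPA = [-92.0000 -61.0000]
K = S⁻¹·BᵀPA = [-0.8932 -0.5922]
A−BK = [0.4272 0.6311; -1.5728 -2.8689]
AᵀP(A−BK) = [2.8252 2.2646; 2.2646 2.1863]
P' = Q + AᵀP(A−BK) = [9.0752 0.0146; 0.0146 4.4363]
tr(P') = 13.5115

13.5115


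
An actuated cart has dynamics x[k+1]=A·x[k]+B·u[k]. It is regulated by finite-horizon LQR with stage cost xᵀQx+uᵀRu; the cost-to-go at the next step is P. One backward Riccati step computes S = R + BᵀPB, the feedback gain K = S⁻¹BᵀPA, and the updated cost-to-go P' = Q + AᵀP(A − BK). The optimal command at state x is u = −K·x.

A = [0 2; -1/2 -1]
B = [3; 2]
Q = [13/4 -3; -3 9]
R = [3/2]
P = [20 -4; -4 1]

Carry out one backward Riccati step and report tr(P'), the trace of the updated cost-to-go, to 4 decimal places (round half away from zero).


14.8018

BᵀP = [52.0000 -10.0000]
S = R + BᵀPB = [3/2] + [136.0000] = [137.5000]
BᵀPA = [5.0000 114.0000]
K = S⁻¹·BᵀPA = [0.0364 0.8291]
A−BK = [-0.1091 -0.4873; -0.5727 -2.6582]
AᵀP(A−BK) = [0.0682 0.3545; 0.3545 2.4836]
P' = Q + AᵀP(A−BK) = [3.3182 -2.6455; -2.6455 11.4836]
tr(P') = 14.8018


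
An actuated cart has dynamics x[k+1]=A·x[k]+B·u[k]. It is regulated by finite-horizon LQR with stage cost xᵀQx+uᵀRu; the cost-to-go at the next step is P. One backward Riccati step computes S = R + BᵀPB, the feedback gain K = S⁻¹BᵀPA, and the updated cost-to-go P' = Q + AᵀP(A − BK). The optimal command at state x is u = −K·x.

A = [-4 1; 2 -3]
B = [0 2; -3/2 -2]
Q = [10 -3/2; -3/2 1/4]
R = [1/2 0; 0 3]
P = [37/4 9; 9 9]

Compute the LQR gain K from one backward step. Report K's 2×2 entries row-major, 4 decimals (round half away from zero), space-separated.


1.3012 1.3012 -0.5000 0.1250

BᵀP = [-13.5000 -13.5000; 0.5000 0.0000]
S = R + BᵀPB = [1/2 0; 0 3] + [20.2500 0.0000; 0.0000 1.0000] = [20.7500 0.0000; 0.0000 4.0000]
BᵀPA = [27.0000 27.0000; -2.0000 0.5000]
K = S⁻¹·BᵀPA = [1.3012 1.3012; -0.5000 0.1250]
A−BK = [-3.0000 0.7500; 2.9518 -0.7982]
AᵀP(A−BK) = [3.8675 0.1175; 0.1175 1.0550]
P' = Q + AᵀP(A−BK) = [13.8675 -1.3825; -1.3825 1.3050]
tr(P') = 15.1724


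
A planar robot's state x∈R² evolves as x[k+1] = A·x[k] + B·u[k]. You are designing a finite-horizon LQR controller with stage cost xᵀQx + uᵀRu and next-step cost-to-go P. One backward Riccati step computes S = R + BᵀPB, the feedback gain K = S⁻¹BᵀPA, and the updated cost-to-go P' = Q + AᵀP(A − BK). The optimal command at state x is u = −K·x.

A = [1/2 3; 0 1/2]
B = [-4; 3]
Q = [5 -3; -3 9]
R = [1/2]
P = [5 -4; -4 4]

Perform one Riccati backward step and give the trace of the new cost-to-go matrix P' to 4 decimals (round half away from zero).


16.4029

BᵀP = [-32.0000 28.0000]
S = R + BᵀPB = [1/2] + [212.0000] = [212.5000]
BᵀPA = [-16.0000 -82.0000]
K = S⁻¹·BᵀPA = [-0.0753 -0.3859]
A−BK = [0.1988 1.4565; 0.2259 1.6576]
AᵀP(A−BK) = [0.0453 0.3259; 0.3259 2.3576]
P' = Q + AᵀP(A−BK) = [5.0453 -2.6741; -2.6741 11.3576]
tr(P') = 16.4029


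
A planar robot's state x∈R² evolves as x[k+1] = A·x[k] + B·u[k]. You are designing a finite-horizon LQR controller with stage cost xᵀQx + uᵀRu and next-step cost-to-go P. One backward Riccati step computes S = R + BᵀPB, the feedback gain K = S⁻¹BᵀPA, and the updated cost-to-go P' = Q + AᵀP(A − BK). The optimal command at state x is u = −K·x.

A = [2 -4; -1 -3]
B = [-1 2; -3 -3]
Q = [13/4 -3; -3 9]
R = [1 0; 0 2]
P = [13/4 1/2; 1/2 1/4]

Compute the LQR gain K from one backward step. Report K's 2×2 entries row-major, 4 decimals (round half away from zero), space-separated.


-0.4979 1.8510 0.6122 -0.8984

BᵀP = [-4.7500 -1.2500; 5.0000 0.2500]
S = R + BᵀPB = [1 0; 0 2] + [8.5000 -5.7500; -5.7500 9.2500] = [9.5000 -5.7500; -5.7500 11.2500]
BᵀPA = [-8.2500 22.7500; 9.7500 -20.7500]
K = S⁻¹·BᵀPA = [-0.4979 1.8510; 0.6122 -0.8984]
A−BK = [0.2777 -0.3522; -0.6571 -0.1423]
AᵀP(A−BK) = [1.1736 -2.2202; -2.2202 5.4987]
P' = Q + AᵀP(A−BK) = [4.4236 -5.2202; -5.2202 14.4987]
tr(P') = 18.9223


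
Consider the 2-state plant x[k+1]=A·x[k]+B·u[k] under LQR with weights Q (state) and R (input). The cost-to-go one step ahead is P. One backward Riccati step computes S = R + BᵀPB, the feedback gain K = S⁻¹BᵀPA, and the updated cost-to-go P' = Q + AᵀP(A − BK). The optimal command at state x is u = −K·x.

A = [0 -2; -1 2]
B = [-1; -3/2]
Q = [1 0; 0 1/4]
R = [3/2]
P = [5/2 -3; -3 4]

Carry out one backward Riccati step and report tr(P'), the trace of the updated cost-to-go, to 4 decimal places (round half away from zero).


BᵀP = [2.0000 -3.0000]
S = R + BᵀPB = [3/2] + [2.5000] = [4.0000]
BᵀPA = [3.0000 -10.0000]
K = S⁻¹·BᵀPA = [0.7500 -2.5000]
A−BK = [0.7500 -4.5000; 0.1250 -1.7500]
AᵀP(A−BK) = [1.7500 -6.5000; -6.5000 25.0000]
P' = Q + AᵀP(A−BK) = [2.7500 -6.5000; -6.5000 25.2500]
tr(P') = 28.0000

28.0000


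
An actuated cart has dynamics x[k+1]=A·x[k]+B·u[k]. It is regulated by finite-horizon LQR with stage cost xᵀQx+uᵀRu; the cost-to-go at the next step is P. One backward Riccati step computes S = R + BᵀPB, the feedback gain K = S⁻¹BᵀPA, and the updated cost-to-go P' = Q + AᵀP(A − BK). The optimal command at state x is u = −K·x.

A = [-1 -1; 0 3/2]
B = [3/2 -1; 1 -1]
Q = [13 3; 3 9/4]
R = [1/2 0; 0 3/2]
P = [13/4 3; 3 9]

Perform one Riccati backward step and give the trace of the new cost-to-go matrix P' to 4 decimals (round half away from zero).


23.5275

BᵀP = [7.8750 13.5000; -6.2500 -12.0000]
S = R + BᵀPB = [1/2 0; 0 3/2] + [25.3125 -21.3750; -21.3750 18.2500] = [25.8125 -21.3750; -21.3750 19.7500]
BᵀPA = [-7.8750 12.3750; 6.2500 -11.7500]
K = S⁻¹·BᵀPA = [-0.4146 -0.1276; -0.1323 -0.7330]
A−BK = [-0.5103 -1.5416; 0.2823 0.8946]
AᵀP(A−BK) = [0.8116 2.3266; 2.3266 7.4659]
P' = Q + AᵀP(A−BK) = [13.8116 5.3266; 5.3266 9.7159]
tr(P') = 23.5275


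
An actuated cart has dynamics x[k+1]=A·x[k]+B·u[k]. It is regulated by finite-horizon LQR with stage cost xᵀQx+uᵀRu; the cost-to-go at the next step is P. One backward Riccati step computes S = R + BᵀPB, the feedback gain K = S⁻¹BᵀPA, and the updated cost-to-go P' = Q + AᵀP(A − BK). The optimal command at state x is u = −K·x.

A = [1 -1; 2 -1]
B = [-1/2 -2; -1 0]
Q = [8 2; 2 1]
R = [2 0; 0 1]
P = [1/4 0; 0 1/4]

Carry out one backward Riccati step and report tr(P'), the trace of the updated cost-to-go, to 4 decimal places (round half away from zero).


BᵀP = [-0.1250 -0.2500; -0.5000 0.0000]
S = R + BᵀPB = [2 0; 0 1] + [0.3125 0.2500; 0.2500 1.0000] = [2.3125 0.2500; 0.2500 2.0000]
BᵀPA = [-0.6250 0.3750; -0.5000 0.5000]
K = S⁻¹·BᵀPA = [-0.2466 0.1370; -0.2192 0.2329]
A−BK = [0.4384 -0.4658; 1.7534 -0.8630]
AᵀP(A−BK) = [0.9863 -0.5479; -0.5479 0.3322]
P' = Q + AᵀP(A−BK) = [8.9863 1.4521; 1.4521 1.3322]
tr(P') = 10.3185

10.3185


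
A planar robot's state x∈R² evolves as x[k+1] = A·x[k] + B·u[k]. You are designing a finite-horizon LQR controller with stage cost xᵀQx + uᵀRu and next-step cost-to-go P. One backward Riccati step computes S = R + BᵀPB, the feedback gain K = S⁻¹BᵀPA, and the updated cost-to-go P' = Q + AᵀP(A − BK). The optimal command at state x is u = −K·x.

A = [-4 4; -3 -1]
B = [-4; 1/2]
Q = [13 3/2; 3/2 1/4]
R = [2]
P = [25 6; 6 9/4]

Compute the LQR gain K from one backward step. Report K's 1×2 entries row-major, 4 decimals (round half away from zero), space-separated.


BᵀP = [-97.0000 -22.8750]
S = R + BᵀPB = [2] + [376.5625] = [378.5625]
BᵀPA = [456.6250 -365.1250]
K = S⁻¹·BᵀPA = [1.2062 -0.9645]
A−BK = [0.8248 0.1420; -3.6031 -0.5177]
AᵀP(A−BK) = [13.4654 -0.8334; -0.8334 2.0855]
P' = Q + AᵀP(A−BK) = [26.4654 0.6666; 0.6666 2.3355]
tr(P') = 28.8009

1.2062 -0.9645


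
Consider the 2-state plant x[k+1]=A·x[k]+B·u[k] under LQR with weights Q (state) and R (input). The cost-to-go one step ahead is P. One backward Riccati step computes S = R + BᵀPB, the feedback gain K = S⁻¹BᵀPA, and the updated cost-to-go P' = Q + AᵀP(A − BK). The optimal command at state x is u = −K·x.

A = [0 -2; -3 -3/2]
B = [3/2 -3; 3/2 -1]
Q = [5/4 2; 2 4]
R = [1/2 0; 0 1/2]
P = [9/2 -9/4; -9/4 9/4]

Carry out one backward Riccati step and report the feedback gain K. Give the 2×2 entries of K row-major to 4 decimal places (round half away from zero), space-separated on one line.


-2.1707 -0.6566 -1.1926 0.3060

BᵀP = [3.3750 0.0000; -11.2500 4.5000]
S = R + BᵀPB = [1/2 0; 0 1/2] + [5.0625 -10.1250; -10.1250 29.2500] = [5.5625 -10.1250; -10.1250 29.7500]
BᵀPA = [0.0000 -6.7500; -13.5000 15.7500]
K = S⁻¹·BᵀPA = [-2.1707 -0.6566; -1.1926 0.3060]
A−BK = [-0.3216 -0.0973; -0.9365 -0.2092]
AᵀP(A−BK) = [4.1505 0.7554; 0.7554 0.3118]
P' = Q + AᵀP(A−BK) = [5.4005 2.7554; 2.7554 4.3118]
tr(P') = 9.7123


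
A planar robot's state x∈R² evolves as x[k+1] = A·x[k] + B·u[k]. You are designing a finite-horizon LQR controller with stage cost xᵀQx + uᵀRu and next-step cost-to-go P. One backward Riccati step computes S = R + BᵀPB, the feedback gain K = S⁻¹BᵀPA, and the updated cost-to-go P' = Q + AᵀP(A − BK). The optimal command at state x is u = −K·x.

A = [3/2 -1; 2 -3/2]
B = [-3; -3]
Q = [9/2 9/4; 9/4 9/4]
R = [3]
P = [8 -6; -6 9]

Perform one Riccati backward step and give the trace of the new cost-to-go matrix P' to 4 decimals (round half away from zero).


BᵀP = [-6.0000 -9.0000]
S = R + BᵀPB = [3] + [45.0000] = [48.0000]
BᵀPA = [-27.0000 19.5000]
K = S⁻¹·BᵀPA = [-0.5625 0.4063]
A−BK = [-0.1875 0.2188; 0.3125 -0.2813]
AᵀP(A−BK) = [2.8125 -2.5313; -2.5313 2.3281]
P' = Q + AᵀP(A−BK) = [7.3125 -0.2813; -0.2813 4.5781]
tr(P') = 11.8906

11.8906


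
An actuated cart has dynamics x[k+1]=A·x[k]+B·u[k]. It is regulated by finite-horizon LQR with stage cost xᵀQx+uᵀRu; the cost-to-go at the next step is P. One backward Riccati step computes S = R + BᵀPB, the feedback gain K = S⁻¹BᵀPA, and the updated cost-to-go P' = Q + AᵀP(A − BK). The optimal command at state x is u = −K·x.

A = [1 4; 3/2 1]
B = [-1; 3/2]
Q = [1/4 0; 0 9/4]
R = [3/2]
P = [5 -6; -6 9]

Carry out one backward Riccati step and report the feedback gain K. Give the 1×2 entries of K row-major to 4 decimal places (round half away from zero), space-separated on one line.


0.3408 -0.8156

BᵀP = [-14.0000 19.5000]
S = R + BᵀPB = [3/2] + [43.2500] = [44.7500]
BᵀPA = [15.2500 -36.5000]
K = S⁻¹·BᵀPA = [0.3408 -0.8156]
A−BK = [1.3408 3.1844; 0.9888 2.2235]
AᵀP(A−BK) = [2.0531 3.9385; 3.9385 11.2291]
P' = Q + AᵀP(A−BK) = [2.3031 3.9385; 3.9385 13.4791]
tr(P') = 15.7821


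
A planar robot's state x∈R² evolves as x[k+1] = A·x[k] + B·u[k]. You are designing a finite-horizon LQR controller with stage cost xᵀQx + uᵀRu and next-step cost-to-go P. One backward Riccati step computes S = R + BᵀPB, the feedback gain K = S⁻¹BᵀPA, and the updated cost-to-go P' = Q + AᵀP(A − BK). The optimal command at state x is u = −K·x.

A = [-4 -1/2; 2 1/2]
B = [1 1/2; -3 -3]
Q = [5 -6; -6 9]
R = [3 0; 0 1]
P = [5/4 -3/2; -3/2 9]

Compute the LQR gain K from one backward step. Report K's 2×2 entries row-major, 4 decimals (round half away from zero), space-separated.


-0.6144 -0.0914 -0.2500 -0.0963

BᵀP = [5.7500 -28.5000; 5.1250 -27.7500]
S = R + BᵀPB = [3 0; 0 1] + [91.2500 88.3750; 88.3750 85.8125] = [94.2500 88.3750; 88.3750 86.8125]
BᵀPA = [-80.0000 -17.1250; -76.0000 -16.4375]
K = S⁻¹·BᵀPA = [-0.6144 -0.0914; -0.2500 -0.0963]
A−BK = [-3.2606 -0.3604; -0.5932 -0.0631]
AᵀP(A−BK) = [11.8488 1.3692; 1.3692 0.1643]
P' = Q + AᵀP(A−BK) = [16.8488 -4.6308; -4.6308 9.1643]
tr(P') = 26.0131


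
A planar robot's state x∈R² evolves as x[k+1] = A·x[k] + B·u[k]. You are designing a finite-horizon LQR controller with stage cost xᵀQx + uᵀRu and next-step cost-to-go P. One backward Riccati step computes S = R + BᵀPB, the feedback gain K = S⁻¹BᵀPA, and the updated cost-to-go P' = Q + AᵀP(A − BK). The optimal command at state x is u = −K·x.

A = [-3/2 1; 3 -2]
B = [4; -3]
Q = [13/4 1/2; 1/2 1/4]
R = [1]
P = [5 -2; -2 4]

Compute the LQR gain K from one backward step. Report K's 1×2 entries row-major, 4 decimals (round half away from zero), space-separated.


-0.6000 0.4000

BᵀP = [26.0000 -20.0000]
S = R + BᵀPB = [1] + [164.0000] = [165.0000]
BᵀPA = [-99.0000 66.0000]
K = S⁻¹·BᵀPA = [-0.6000 0.4000]
A−BK = [0.9000 -0.6000; 1.2000 -0.8000]
AᵀP(A−BK) = [5.8500 -3.9000; -3.9000 2.6000]
P' = Q + AᵀP(A−BK) = [9.1000 -3.4000; -3.4000 2.8500]
tr(P') = 11.9500


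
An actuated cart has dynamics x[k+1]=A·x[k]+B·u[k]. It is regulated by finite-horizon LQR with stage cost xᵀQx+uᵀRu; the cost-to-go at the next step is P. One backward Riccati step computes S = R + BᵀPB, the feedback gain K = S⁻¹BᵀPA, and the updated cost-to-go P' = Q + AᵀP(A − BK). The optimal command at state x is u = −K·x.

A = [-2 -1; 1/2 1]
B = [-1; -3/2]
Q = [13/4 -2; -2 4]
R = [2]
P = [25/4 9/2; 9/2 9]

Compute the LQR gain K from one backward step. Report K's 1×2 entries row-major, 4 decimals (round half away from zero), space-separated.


BᵀP = [-13.0000 -18.0000]
S = R + BᵀPB = [2] + [40.0000] = [42.0000]
BᵀPA = [17.0000 -5.0000]
K = S⁻¹·BᵀPA = [0.4048 -0.1190]
A−BK = [-1.5952 -1.1190; 1.1071 0.8214]
AᵀP(A−BK) = [11.3690 7.7738; 7.7738 5.6548]
P' = Q + AᵀP(A−BK) = [14.6190 5.7738; 5.7738 9.6548]
tr(P') = 24.2738

0.4048 -0.1190


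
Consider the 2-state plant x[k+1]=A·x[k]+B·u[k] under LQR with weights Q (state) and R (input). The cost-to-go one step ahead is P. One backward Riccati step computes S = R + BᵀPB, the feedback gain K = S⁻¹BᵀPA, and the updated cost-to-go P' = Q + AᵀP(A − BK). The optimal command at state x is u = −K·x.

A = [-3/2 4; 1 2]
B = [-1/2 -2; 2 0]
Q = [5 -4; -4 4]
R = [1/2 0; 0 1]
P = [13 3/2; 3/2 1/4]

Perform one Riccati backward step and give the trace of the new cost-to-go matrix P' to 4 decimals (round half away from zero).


BᵀP = [-3.5000 -0.2500; -26.0000 -3.0000]
S = R + BᵀPB = [1/2 0; 0 1] + [1.2500 7.0000; 7.0000 52.0000] = [1.7500 7.0000; 7.0000 53.0000]
BᵀPA = [5.0000 -14.5000; 36.0000 -110.0000]
K = S⁻¹·BᵀPA = [0.2971 0.0343; 0.6400 -2.0800]
A−BK = [-0.0714 -0.1429; 0.4057 1.9314]
AᵀP(A−BK) = [0.4743 -1.2914; -1.2914 4.6971]
P' = Q + AᵀP(A−BK) = [5.4743 -5.2914; -5.2914 8.6971]
tr(P') = 14.1714

14.1714


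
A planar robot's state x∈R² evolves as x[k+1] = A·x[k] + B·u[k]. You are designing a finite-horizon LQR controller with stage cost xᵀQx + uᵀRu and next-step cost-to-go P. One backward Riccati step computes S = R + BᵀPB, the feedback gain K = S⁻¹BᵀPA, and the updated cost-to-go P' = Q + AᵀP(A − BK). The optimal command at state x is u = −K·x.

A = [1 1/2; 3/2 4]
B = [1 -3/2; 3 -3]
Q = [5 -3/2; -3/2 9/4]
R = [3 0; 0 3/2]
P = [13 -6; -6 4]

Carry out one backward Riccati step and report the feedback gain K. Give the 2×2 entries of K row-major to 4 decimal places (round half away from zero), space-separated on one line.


-0.1280 1.4960 -0.5760 0.2320

BᵀP = [-5.0000 6.0000; -1.5000 -3.0000]
S = R + BᵀPB = [3 0; 0 3/2] + [13.0000 -10.5000; -10.5000 11.2500] = [16.0000 -10.5000; -10.5000 12.7500]
BᵀPA = [4.0000 21.5000; -6.0000 -12.7500]
K = S⁻¹·BᵀPA = [-0.1280 1.4960; -0.5760 0.2320]
A−BK = [0.2640 -0.6480; 0.1560 0.2080]
AᵀP(A−BK) = [1.0560 -2.5920; -2.5920 14.0440]
P' = Q + AᵀP(A−BK) = [6.0560 -4.0920; -4.0920 16.2940]
tr(P') = 22.3500


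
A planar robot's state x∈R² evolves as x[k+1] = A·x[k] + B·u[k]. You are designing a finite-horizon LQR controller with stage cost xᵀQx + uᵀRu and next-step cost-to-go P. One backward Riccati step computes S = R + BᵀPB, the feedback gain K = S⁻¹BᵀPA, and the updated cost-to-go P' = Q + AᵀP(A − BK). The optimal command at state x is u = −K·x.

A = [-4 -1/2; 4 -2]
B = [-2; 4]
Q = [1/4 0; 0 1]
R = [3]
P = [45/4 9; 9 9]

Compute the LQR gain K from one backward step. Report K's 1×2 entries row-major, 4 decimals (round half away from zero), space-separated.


BᵀP = [13.5000 18.0000]
S = R + BᵀPB = [3] + [45.0000] = [48.0000]
BᵀPA = [18.0000 -42.7500]
K = S⁻¹·BᵀPA = [0.3750 -0.8906]
A−BK = [-3.2500 -2.2813; 2.5000 1.5625]
AᵀP(A−BK) = [29.2500 20.5313; 20.5313 18.7383]
P' = Q + AᵀP(A−BK) = [29.5000 20.5313; 20.5313 19.7383]
tr(P') = 49.2383

0.3750 -0.8906


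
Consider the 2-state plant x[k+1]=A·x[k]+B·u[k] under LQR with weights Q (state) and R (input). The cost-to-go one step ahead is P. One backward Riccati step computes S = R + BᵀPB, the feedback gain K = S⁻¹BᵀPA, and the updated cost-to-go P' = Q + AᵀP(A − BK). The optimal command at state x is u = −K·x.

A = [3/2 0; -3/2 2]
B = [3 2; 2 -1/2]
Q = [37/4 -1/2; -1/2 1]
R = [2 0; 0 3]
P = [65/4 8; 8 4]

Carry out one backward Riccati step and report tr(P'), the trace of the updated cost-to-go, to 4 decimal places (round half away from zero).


10.7684

BᵀP = [64.7500 32.0000; 28.5000 14.0000]
S = R + BᵀPB = [2 0; 0 3] + [258.2500 113.5000; 113.5000 50.0000] = [260.2500 113.5000; 113.5000 53.0000]
BᵀPA = [49.1250 64.0000; 21.7500 28.0000]
K = S⁻¹·BᵀPA = [0.1482 0.2349; 0.0930 0.0252]
A−BK = [0.8694 -0.7552; -1.7499 1.5428]
AᵀP(A−BK) = [0.2593 -0.0889; -0.0889 0.2591]
P' = Q + AᵀP(A−BK) = [9.5093 -0.5889; -0.5889 1.2591]
tr(P') = 10.7684


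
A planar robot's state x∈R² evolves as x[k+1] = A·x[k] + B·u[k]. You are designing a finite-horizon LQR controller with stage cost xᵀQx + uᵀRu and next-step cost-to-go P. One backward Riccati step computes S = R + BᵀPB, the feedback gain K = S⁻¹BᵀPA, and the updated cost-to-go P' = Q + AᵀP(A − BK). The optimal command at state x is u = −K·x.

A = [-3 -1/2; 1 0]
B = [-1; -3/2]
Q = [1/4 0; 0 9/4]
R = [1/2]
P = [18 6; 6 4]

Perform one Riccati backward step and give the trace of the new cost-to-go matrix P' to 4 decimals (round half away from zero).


28.3571

BᵀP = [-27.0000 -12.0000]
S = R + BᵀPB = [1/2] + [45.0000] = [45.5000]
BᵀPA = [69.0000 13.5000]
K = S⁻¹·BᵀPA = [1.5165 0.2967]
A−BK = [-1.4835 -0.2033; 3.2747 0.4451]
AᵀP(A−BK) = [25.3626 3.5275; 3.5275 0.4945]
P' = Q + AᵀP(A−BK) = [25.6126 3.5275; 3.5275 2.7445]
tr(P') = 28.3571


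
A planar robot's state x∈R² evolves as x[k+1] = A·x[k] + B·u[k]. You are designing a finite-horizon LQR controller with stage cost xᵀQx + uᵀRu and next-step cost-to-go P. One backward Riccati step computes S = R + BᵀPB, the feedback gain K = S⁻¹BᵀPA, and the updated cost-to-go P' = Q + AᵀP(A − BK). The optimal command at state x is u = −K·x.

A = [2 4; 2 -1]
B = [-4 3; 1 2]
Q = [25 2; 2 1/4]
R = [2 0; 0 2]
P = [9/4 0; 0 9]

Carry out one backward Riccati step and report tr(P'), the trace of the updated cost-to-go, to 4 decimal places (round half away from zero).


BᵀP = [-9.0000 9.0000; 6.7500 18.0000]
S = R + BᵀPB = [2 0; 0 2] + [45.0000 -9.0000; -9.0000 56.2500] = [47.0000 -9.0000; -9.0000 58.2500]
BᵀPA = [0.0000 -45.0000; 49.5000 9.0000]
K = S⁻¹·BᵀPA = [0.1677 -0.9561; 0.8757 0.0068]
A−BK = [0.0437 0.1551; 0.0809 -0.0574]
AᵀP(A−BK) = [1.6531 -0.3354; -0.3354 1.9123]
P' = Q + AᵀP(A−BK) = [26.6531 1.6646; 1.6646 2.1623]
tr(P') = 28.8154

28.8154


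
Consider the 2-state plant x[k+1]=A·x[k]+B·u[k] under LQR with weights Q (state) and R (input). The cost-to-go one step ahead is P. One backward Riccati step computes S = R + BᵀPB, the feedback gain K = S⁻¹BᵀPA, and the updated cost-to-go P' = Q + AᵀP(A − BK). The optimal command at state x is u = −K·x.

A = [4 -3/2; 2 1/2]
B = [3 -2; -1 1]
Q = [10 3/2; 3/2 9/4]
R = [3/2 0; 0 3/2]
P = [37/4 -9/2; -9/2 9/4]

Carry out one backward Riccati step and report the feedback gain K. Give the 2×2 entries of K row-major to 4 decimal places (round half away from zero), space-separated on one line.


0.5856 -0.3288 -0.3831 0.2338

BᵀP = [32.2500 -15.7500; -23.0000 11.2500]
S = R + BᵀPB = [3/2 0; 0 3/2] + [112.5000 -80.2500; -80.2500 57.2500] = [114.0000 -80.2500; -80.2500 58.7500]
BᵀPA = [97.5000 -56.2500; -69.5000 40.1250]
K = S⁻¹·BᵀPA = [0.5856 -0.3288; -0.3831 0.2338]
A−BK = [1.4771 -0.0459; 2.9687 -0.0626]
AᵀP(A−BK) = [1.2804 -0.4392; -0.4392 0.2466]
P' = Q + AᵀP(A−BK) = [11.2804 1.0608; 1.0608 2.4966]
tr(P') = 13.7770


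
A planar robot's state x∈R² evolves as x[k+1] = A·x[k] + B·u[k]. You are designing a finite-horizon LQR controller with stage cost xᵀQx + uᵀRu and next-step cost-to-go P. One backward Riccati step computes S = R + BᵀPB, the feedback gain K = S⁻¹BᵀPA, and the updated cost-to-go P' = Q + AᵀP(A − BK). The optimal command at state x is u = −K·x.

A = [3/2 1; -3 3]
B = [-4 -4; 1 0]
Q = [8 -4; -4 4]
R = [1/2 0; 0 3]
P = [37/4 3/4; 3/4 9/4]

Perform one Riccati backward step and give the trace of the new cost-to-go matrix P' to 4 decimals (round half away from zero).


36.0107

BᵀP = [-36.2500 -0.7500; -37.0000 -3.0000]
S = R + BᵀPB = [1/2 0; 0 3] + [144.2500 145.0000; 145.0000 148.0000] = [144.7500 145.0000; 145.0000 151.0000]
BᵀPA = [-52.1250 -38.5000; -46.5000 -46.0000]
K = S⁻¹·BᵀPA = [-1.3558 1.0291; 0.9940 -1.2929]
A−BK = [0.0527 -0.0550; -1.6442 1.9709]
AᵀP(A−BK) = [9.8614 -11.7251; -11.7251 14.1493]
P' = Q + AᵀP(A−BK) = [17.8614 -15.7251; -15.7251 18.1493]
tr(P') = 36.0107


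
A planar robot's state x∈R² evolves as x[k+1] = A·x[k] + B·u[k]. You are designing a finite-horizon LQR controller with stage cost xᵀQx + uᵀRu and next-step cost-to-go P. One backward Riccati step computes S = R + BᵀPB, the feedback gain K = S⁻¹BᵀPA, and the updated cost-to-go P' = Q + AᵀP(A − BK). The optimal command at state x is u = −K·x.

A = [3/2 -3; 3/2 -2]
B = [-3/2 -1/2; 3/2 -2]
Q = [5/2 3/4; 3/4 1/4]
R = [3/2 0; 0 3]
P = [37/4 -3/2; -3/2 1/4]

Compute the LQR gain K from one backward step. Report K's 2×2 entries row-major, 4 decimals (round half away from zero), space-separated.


-0.6792 1.4469 -0.0460 0.0922

BᵀP = [-16.1250 2.6250; -1.6250 0.2500]
S = R + BᵀPB = [3/2 0; 0 3] + [28.1250 2.8125; 2.8125 0.3125] = [29.6250 2.8125; 2.8125 3.3125]
BᵀPA = [-20.2500 43.1250; -2.0625 4.3750]
K = S⁻¹·BᵀPA = [-0.6792 1.4469; -0.0460 0.0922]
A−BK = [0.4582 -0.7835; 2.4268 -3.9860]
AᵀP(A−BK) = [0.7768 -1.6342; -1.6342 3.4472]
P' = Q + AᵀP(A−BK) = [3.2768 -0.8842; -0.8842 3.6972]
tr(P') = 6.9740


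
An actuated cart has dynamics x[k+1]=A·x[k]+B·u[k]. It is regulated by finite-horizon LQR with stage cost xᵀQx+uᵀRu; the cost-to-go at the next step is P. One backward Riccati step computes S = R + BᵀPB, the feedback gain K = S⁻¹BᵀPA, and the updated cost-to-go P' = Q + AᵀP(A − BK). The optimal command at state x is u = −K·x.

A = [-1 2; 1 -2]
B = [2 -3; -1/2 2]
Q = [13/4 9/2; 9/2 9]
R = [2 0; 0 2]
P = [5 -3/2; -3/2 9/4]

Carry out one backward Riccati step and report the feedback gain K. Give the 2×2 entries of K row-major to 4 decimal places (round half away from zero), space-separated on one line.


BᵀP = [10.7500 -4.1250; -18.0000 9.0000]
S = R + BᵀPB = [2 0; 0 2] + [23.5625 -40.5000; -40.5000 72.0000] = [25.5625 -40.5000; -40.5000 74.0000]
BᵀPA = [-14.8750 29.7500; 27.0000 -54.0000]
K = S⁻¹·BᵀPA = [-0.0288 0.0577; 0.3491 -0.6982]
A−BK = [0.1049 -0.2098; 0.2874 -0.5748]
AᵀP(A−BK) = [0.3958 -0.7916; -0.7916 1.5833]
P' = Q + AᵀP(A−BK) = [3.6458 3.7084; 3.7084 10.5833]
tr(P') = 14.2291

-0.0288 0.0577 0.3491 -0.6982


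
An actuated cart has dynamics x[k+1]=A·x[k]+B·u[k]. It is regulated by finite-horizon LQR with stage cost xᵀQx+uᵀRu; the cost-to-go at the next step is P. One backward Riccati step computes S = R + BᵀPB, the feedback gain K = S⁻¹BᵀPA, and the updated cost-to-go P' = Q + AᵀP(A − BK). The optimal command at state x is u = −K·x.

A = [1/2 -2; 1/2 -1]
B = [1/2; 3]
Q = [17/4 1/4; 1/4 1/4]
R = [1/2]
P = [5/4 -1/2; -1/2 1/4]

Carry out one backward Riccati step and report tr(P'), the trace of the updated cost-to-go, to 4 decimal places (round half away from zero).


BᵀP = [-0.8750 0.5000]
S = R + BᵀPB = [1/2] + [1.0625] = [1.5625]
BᵀPA = [-0.1875 1.2500]
K = S⁻¹·BᵀPA = [-0.1200 0.8000]
A−BK = [0.5600 -2.4000; 0.8600 -3.4000]
AᵀP(A−BK) = [0.1025 -0.4750; -0.4750 2.2500]
P' = Q + AᵀP(A−BK) = [4.3525 -0.2250; -0.2250 2.5000]
tr(P') = 6.8525

6.8525


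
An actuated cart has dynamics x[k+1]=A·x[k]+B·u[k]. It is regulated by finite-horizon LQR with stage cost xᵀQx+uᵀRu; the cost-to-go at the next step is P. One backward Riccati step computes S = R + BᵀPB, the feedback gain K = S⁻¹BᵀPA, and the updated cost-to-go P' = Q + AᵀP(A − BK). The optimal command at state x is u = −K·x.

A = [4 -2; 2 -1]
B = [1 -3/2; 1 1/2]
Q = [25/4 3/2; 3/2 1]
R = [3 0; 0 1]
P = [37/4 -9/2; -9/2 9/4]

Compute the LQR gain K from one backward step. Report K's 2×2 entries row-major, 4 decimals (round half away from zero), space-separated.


BᵀP = [4.7500 -2.2500; -16.1250 7.8750]
S = R + BᵀPB = [3 0; 0 1] + [2.5000 -8.2500; -8.2500 28.1250] = [5.5000 -8.2500; -8.2500 29.1250]
BᵀPA = [14.5000 -7.2500; -48.7500 24.3750]
K = S⁻¹·BᵀPA = [0.2185 -0.1092; -1.6119 0.8060]
A−BK = [1.3636 -0.6818; 2.5875 -1.2938]
AᵀP(A−BK) = [3.2503 -1.6252; -1.6252 0.8126]
P' = Q + AᵀP(A−BK) = [9.5003 -0.1252; -0.1252 1.8126]
tr(P') = 11.3129

0.2185 -0.1092 -1.6119 0.8060


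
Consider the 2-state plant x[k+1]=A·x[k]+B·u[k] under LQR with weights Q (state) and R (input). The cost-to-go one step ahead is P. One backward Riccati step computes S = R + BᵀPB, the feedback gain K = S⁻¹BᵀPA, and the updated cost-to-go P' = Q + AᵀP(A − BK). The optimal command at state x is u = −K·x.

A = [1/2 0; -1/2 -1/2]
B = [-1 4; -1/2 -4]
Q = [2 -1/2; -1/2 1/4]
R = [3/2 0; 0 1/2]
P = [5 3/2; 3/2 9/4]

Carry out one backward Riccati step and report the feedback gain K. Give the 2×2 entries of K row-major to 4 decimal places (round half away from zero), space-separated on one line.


-0.0018 0.2525 0.1238 0.0680

BᵀP = [-5.7500 -2.6250; 14.0000 -3.0000]
S = R + BᵀPB = [3/2 0; 0 1/2] + [7.0625 -12.5000; -12.5000 68.0000] = [8.5625 -12.5000; -12.5000 68.5000]
BᵀPA = [-1.5625 1.3125; 8.5000 1.5000]
K = S⁻¹·BᵀPA = [-0.0018 0.2525; 0.1238 0.0680]
A−BK = [0.0032 -0.0194; -0.0059 -0.1018]
AᵀP(A−BK) = [0.0077 0.0042; 0.0042 0.1291]
P' = Q + AᵀP(A−BK) = [2.0077 -0.4958; -0.4958 0.3791]
tr(P') = 2.3868


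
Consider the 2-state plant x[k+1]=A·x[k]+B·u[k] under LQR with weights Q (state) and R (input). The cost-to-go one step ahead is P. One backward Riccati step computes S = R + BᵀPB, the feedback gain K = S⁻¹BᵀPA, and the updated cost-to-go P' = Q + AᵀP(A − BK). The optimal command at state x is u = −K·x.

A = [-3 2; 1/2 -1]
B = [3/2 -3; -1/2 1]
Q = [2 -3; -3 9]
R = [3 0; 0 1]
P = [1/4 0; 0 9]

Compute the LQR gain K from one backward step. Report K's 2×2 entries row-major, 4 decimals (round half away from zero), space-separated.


BᵀP = [0.3750 -4.5000; -0.7500 9.0000]
S = R + BᵀPB = [3 0; 0 1] + [2.8125 -5.6250; -5.6250 11.2500] = [5.8125 -5.6250; -5.6250 12.2500]
BᵀPA = [-3.3750 5.2500; 6.7500 -10.5000]
K = S⁻¹·BᵀPA = [-0.0853 0.1327; 0.5118 -0.7962]
A−BK = [-1.3365 -0.5877; -0.0545 -0.1374]
AᵀP(A−BK) = [0.7571 -0.1777; -0.1777 0.9431]
P' = Q + AᵀP(A−BK) = [2.7571 -3.1777; -3.1777 9.9431]
tr(P') = 12.7002

-0.0853 0.1327 0.5118 -0.7962


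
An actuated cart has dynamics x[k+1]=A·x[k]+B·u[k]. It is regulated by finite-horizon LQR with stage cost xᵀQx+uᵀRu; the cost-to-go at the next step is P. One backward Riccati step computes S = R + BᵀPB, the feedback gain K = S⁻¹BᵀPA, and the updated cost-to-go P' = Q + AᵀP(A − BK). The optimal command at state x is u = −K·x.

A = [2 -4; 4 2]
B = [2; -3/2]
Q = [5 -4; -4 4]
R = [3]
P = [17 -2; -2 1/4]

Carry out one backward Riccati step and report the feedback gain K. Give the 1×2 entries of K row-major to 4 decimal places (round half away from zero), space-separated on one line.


BᵀP = [37.0000 -4.3750]
S = R + BᵀPB = [3] + [80.5625] = [83.5625]
BᵀPA = [56.5000 -156.7500]
K = S⁻¹·BᵀPA = [0.6761 -1.8758]
A−BK = [0.6477 -0.2483; 5.0142 -0.8138]
AᵀP(A−BK) = [1.7981 -4.0150; -4.0150 10.9619]
P' = Q + AᵀP(A−BK) = [6.7981 -8.0150; -8.0150 14.9619]
tr(P') = 21.7599

0.6761 -1.8758
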